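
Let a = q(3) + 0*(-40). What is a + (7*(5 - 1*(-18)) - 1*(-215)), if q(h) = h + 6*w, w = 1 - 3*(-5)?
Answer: 475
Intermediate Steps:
w = 16 (w = 1 + 15 = 16)
q(h) = 96 + h (q(h) = h + 6*16 = h + 96 = 96 + h)
a = 99 (a = (96 + 3) + 0*(-40) = 99 + 0 = 99)
a + (7*(5 - 1*(-18)) - 1*(-215)) = 99 + (7*(5 - 1*(-18)) - 1*(-215)) = 99 + (7*(5 + 18) + 215) = 99 + (7*23 + 215) = 99 + (161 + 215) = 99 + 376 = 475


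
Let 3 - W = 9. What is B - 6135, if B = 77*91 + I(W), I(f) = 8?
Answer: 880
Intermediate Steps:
W = -6 (W = 3 - 1*9 = 3 - 9 = -6)
B = 7015 (B = 77*91 + 8 = 7007 + 8 = 7015)
B - 6135 = 7015 - 6135 = 880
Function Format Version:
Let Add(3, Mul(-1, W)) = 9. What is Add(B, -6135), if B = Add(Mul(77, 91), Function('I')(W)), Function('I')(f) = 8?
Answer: 880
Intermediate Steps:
W = -6 (W = Add(3, Mul(-1, 9)) = Add(3, -9) = -6)
B = 7015 (B = Add(Mul(77, 91), 8) = Add(7007, 8) = 7015)
Add(B, -6135) = Add(7015, -6135) = 880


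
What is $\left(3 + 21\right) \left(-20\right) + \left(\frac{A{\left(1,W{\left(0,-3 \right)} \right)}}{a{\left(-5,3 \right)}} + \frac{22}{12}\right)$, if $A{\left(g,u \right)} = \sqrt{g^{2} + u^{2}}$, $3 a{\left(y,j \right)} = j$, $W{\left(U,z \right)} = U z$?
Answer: $- \frac{2863}{6} \approx -477.17$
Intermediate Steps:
$a{\left(y,j \right)} = \frac{j}{3}$
$\left(3 + 21\right) \left(-20\right) + \left(\frac{A{\left(1,W{\left(0,-3 \right)} \right)}}{a{\left(-5,3 \right)}} + \frac{22}{12}\right) = \left(3 + 21\right) \left(-20\right) + \left(\frac{\sqrt{1^{2} + \left(0 \left(-3\right)\right)^{2}}}{\frac{1}{3} \cdot 3} + \frac{22}{12}\right) = 24 \left(-20\right) + \left(\frac{\sqrt{1 + 0^{2}}}{1} + 22 \cdot \frac{1}{12}\right) = -480 + \left(\sqrt{1 + 0} \cdot 1 + \frac{11}{6}\right) = -480 + \left(\sqrt{1} \cdot 1 + \frac{11}{6}\right) = -480 + \left(1 \cdot 1 + \frac{11}{6}\right) = -480 + \left(1 + \frac{11}{6}\right) = -480 + \frac{17}{6} = - \frac{2863}{6}$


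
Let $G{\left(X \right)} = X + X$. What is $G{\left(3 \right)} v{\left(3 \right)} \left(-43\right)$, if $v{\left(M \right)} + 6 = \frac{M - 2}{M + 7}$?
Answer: $\frac{7611}{5} \approx 1522.2$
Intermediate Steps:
$G{\left(X \right)} = 2 X$
$v{\left(M \right)} = -6 + \frac{-2 + M}{7 + M}$ ($v{\left(M \right)} = -6 + \frac{M - 2}{M + 7} = -6 + \frac{-2 + M}{7 + M}$)
$G{\left(3 \right)} v{\left(3 \right)} \left(-43\right) = 2 \cdot 3 \frac{-44 - 15}{7 + 3} \left(-43\right) = 6 \frac{-44 - 15}{10} \left(-43\right) = 6 \cdot \frac{1}{10} \left(-59\right) \left(-43\right) = 6 \left(- \frac{59}{10}\right) \left(-43\right) = \left(- \frac{177}{5}\right) \left(-43\right) = \frac{7611}{5}$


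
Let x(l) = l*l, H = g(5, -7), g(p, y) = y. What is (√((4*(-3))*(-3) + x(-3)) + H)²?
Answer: 94 - 42*√5 ≈ 0.085145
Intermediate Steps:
H = -7
x(l) = l²
(√((4*(-3))*(-3) + x(-3)) + H)² = (√((4*(-3))*(-3) + (-3)²) - 7)² = (√(-12*(-3) + 9) - 7)² = (√(36 + 9) - 7)² = (√45 - 7)² = (3*√5 - 7)² = (-7 + 3*√5)²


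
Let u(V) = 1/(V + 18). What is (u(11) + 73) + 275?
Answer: 10093/29 ≈ 348.03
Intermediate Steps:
u(V) = 1/(18 + V)
(u(11) + 73) + 275 = (1/(18 + 11) + 73) + 275 = (1/29 + 73) + 275 = 2118/29 + 275 = 10093/29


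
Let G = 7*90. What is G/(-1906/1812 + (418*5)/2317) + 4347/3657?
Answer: -70072537437/16671733 ≈ -4203.1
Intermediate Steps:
G = 630
G/(-1906/1812 + (418*5)/2317) + 4347/3657 = 630/(-1906/1812 + (418*5)/2317) + 4347/3657 = 630/(-1906*1/1812 + 2090*(1/2317)) + 4347*(1/3657) = 630/(-953/906 + 2090/2317) + 63/53 = 630/(-314561/2099202) + 63/53 = 630*(-2099202/314561) + 63/53 = -1322497260/314561 + 63/53 = -70072537437/16671733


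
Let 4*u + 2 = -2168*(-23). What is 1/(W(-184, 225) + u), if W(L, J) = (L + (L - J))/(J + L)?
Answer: 82/1020985 ≈ 8.0315e-5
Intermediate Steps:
u = 24931/2 (u = -½ + (-2168*(-23))/4 = -½ + (¼)*49864 = -½ + 12466 = 24931/2 ≈ 12466.)
W(L, J) = (-J + 2*L)/(J + L)
1/(W(-184, 225) + u) = 1/((-1*225 + 2*(-184))/(225 - 184) + 24931/2) = 1/((-225 - 368)/41 + 24931/2) = 1/((1/41)*(-593) + 24931/2) = 1/(-593/41 + 24931/2) = 1/(1020985/82) = 82/1020985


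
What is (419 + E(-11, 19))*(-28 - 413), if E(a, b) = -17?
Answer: -177282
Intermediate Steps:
(419 + E(-11, 19))*(-28 - 413) = (419 - 17)*(-28 - 413) = 402*(-441) = -177282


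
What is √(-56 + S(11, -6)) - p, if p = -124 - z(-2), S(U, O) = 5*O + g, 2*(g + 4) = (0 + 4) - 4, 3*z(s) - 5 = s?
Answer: 125 + 3*I*√10 ≈ 125.0 + 9.4868*I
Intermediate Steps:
z(s) = 5/3 + s/3
g = -4 (g = -4 + ((0 + 4) - 4)/2 = -4 + (4 - 4)/2 = -4 + (½)*0 = -4 + 0 = -4)
S(U, O) = -4 + 5*O (S(U, O) = 5*O - 4 = -4 + 5*O)
p = -125 (p = -124 - (5/3 + (⅓)*(-2)) = -124 - (5/3 - ⅔) = -124 - 1*1 = -124 - 1 = -125)
√(-56 + S(11, -6)) - p = √(-56 + (-4 + 5*(-6))) - 1*(-125) = √(-56 + (-4 - 30)) + 125 = √(-56 - 34) + 125 = √(-90) + 125 = 3*I*√10 + 125 = 125 + 3*I*√10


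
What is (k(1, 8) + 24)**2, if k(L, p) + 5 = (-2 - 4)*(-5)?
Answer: 2401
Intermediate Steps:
k(L, p) = 25 (k(L, p) = -5 + (-2 - 4)*(-5) = -5 - 6*(-5) = -5 + 30 = 25)
(k(1, 8) + 24)**2 = (25 + 24)**2 = 49**2 = 2401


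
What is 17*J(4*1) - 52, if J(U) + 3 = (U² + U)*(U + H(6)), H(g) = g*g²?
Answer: 74697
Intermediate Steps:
H(g) = g³
J(U) = -3 + (216 + U)*(U + U²) (J(U) = -3 + (U² + U)*(U + 6³) = -3 + (U + U²)*(U + 216) = -3 + (U + U²)*(216 + U) = -3 + (216 + U)*(U + U²))
17*J(4*1) - 52 = 17*(-3 + (4*1)³ + 216*(4*1) + 217*(4*1)²) - 52 = 17*(-3 + 4³ + 216*4 + 217*4²) - 52 = 17*(-3 + 64 + 864 + 217*16) - 52 = 17*(-3 + 64 + 864 + 3472) - 52 = 17*4397 - 52 = 74749 - 52 = 74697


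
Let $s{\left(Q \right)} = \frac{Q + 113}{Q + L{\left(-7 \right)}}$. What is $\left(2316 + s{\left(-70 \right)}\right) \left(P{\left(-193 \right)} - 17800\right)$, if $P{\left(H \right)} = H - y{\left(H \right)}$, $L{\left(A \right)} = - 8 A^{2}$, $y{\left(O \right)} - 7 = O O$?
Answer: $- \frac{59113612301}{462} \approx -1.2795 \cdot 10^{8}$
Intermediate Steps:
$y{\left(O \right)} = 7 + O^{2}$ ($y{\left(O \right)} = 7 + O O = 7 + O^{2}$)
$s{\left(Q \right)} = \frac{113 + Q}{-392 + Q}$ ($s{\left(Q \right)} = \frac{Q + 113}{Q - 8 \left(-7\right)^{2}} = \frac{113 + Q}{Q - 392} = \frac{113 + Q}{-392 + Q}$)
$P{\left(H \right)} = -7 + H - H^{2}$ ($P{\left(H \right)} = H - \left(7 + H^{2}\right) = -7 + H - H^{2}$)
$\left(2316 + s{\left(-70 \right)}\right) \left(P{\left(-193 \right)} - 17800\right) = \left(2316 + \frac{113 - 70}{-392 - 70}\right) \left(\left(-7 - 193 - \left(-193\right)^{2}\right) - 17800\right) = \left(2316 + \frac{1}{-462} \cdot 43\right) \left(\left(-7 - 193 - 37249\right) - 17800\right) = \left(2316 - \frac{43}{462}\right) \left(\left(-7 - 193 - 37249\right) - 17800\right) = \left(2316 - \frac{43}{462}\right) \left(-37449 - 17800\right) = \frac{1069949}{462} \left(-55249\right) = - \frac{59113612301}{462}$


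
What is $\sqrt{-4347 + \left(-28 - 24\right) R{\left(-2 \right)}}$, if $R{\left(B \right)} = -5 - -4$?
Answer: $i \sqrt{4295} \approx 65.536 i$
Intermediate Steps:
$R{\left(B \right)} = -1$ ($R{\left(B \right)} = -5 + 4 = -1$)
$\sqrt{-4347 + \left(-28 - 24\right) R{\left(-2 \right)}} = \sqrt{-4347 + \left(-28 - 24\right) \left(-1\right)} = \sqrt{-4347 - -52} = \sqrt{-4347 + 52} = \sqrt{-4295} = i \sqrt{4295}$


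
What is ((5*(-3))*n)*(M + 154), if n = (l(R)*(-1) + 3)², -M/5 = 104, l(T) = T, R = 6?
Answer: 49410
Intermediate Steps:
M = -520 (M = -5*104 = -520)
n = 9 (n = (6*(-1) + 3)² = (-6 + 3)² = (-3)² = 9)
((5*(-3))*n)*(M + 154) = ((5*(-3))*9)*(-520 + 154) = -15*9*(-366) = -135*(-366) = 49410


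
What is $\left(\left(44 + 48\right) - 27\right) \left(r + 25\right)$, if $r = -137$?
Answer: $-7280$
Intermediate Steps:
$\left(\left(44 + 48\right) - 27\right) \left(r + 25\right) = \left(\left(44 + 48\right) - 27\right) \left(-137 + 25\right) = \left(92 - 27\right) \left(-112\right) = 65 \left(-112\right) = -7280$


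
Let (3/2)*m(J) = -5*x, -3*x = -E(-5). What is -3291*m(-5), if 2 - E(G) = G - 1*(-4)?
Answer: 10970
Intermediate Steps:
E(G) = -2 - G (E(G) = 2 - (G - 1*(-4)) = 2 - (G + 4) = 2 - (4 + G) = 2 + (-4 - G) = -2 - G)
x = 1 (x = -(-1)*(-2 - 1*(-5))/3 = -(-1)*(-2 + 5)/3 = -(-1)*3/3 = -⅓*(-3) = 1)
m(J) = -10/3 (m(J) = 2*(-5*1)/3 = (⅔)*(-5) = -10/3)
-3291*m(-5) = -3291*(-10/3) = 10970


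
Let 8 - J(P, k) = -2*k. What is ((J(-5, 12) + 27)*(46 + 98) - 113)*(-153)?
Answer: -1282599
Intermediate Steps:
J(P, k) = 8 + 2*k (J(P, k) = 8 - (-2)*k = 8 + 2*k)
((J(-5, 12) + 27)*(46 + 98) - 113)*(-153) = (((8 + 2*12) + 27)*(46 + 98) - 113)*(-153) = (((8 + 24) + 27)*144 - 113)*(-153) = ((32 + 27)*144 - 113)*(-153) = (59*144 - 113)*(-153) = (8496 - 113)*(-153) = 8383*(-153) = -1282599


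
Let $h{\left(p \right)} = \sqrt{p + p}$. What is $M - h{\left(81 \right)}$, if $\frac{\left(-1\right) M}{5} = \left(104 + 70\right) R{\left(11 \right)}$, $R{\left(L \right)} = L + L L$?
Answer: $-114840 - 9 \sqrt{2} \approx -1.1485 \cdot 10^{5}$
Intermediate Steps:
$R{\left(L \right)} = L + L^{2}$
$h{\left(p \right)} = \sqrt{2} \sqrt{p}$ ($h{\left(p \right)} = \sqrt{2 p} = \sqrt{2} \sqrt{p}$)
$M = -114840$ ($M = - 5 \left(104 + 70\right) 11 \left(1 + 11\right) = - 5 \cdot 174 \cdot 11 \cdot 12 = - 5 \cdot 174 \cdot 132 = \left(-5\right) 22968 = -114840$)
$M - h{\left(81 \right)} = -114840 - \sqrt{2} \sqrt{81} = -114840 - \sqrt{2} \cdot 9 = -114840 - 9 \sqrt{2}$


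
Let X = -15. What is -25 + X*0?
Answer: -25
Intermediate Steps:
-25 + X*0 = -25 - 15*0 = -25 + 0 = -25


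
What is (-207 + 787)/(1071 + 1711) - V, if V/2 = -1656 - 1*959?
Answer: 7275220/1391 ≈ 5230.2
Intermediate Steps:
V = -5230 (V = 2*(-1656 - 1*959) = 2*(-1656 - 959) = 2*(-2615) = -5230)
(-207 + 787)/(1071 + 1711) - V = (-207 + 787)/(1071 + 1711) - 1*(-5230) = 580/2782 + 5230 = 580*(1/2782) + 5230 = 290/1391 + 5230 = 7275220/1391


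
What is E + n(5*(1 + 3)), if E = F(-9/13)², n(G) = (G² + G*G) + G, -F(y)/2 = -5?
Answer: 920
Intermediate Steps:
F(y) = 10 (F(y) = -2*(-5) = 10)
n(G) = G + 2*G² (n(G) = (G² + G²) + G = 2*G² + G = G + 2*G²)
E = 100 (E = 10² = 100)
E + n(5*(1 + 3)) = 100 + (5*(1 + 3))*(1 + 2*(5*(1 + 3))) = 100 + (5*4)*(1 + 2*(5*4)) = 100 + 20*(1 + 2*20) = 100 + 20*(1 + 40) = 100 + 20*41 = 100 + 820 = 920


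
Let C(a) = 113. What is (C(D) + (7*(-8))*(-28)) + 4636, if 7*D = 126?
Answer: 6317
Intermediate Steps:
D = 18 (D = (⅐)*126 = 18)
(C(D) + (7*(-8))*(-28)) + 4636 = (113 + (7*(-8))*(-28)) + 4636 = (113 - 56*(-28)) + 4636 = (113 + 1568) + 4636 = 1681 + 4636 = 6317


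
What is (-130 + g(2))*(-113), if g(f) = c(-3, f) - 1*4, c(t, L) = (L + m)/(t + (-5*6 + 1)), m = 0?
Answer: 242385/16 ≈ 15149.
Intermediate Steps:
c(t, L) = L/(-29 + t) (c(t, L) = (L + 0)/(t + (-5*6 + 1)) = L/(t + (-30 + 1)) = L/(t - 29) = L/(-29 + t))
g(f) = -4 - f/32 (g(f) = f/(-29 - 3) - 1*4 = f/(-32) - 4 = f*(-1/32) - 4 = -f/32 - 4 = -4 - f/32)
(-130 + g(2))*(-113) = (-130 + (-4 - 1/32*2))*(-113) = (-130 + (-4 - 1/16))*(-113) = (-130 - 65/16)*(-113) = -2145/16*(-113) = 242385/16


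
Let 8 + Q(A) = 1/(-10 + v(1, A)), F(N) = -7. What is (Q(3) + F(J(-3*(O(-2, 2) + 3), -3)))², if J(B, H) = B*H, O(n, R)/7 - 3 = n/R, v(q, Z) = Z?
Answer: 11236/49 ≈ 229.31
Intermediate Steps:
O(n, R) = 21 + 7*n/R (O(n, R) = 21 + 7*(n/R) = 21 + 7*n/R)
Q(A) = -8 + 1/(-10 + A)
(Q(3) + F(J(-3*(O(-2, 2) + 3), -3)))² = ((81 - 8*3)/(-10 + 3) - 7)² = ((81 - 24)/(-7) - 7)² = (-⅐*57 - 7)² = (-57/7 - 7)² = (-106/7)² = 11236/49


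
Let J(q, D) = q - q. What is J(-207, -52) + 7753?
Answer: 7753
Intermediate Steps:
J(q, D) = 0
J(-207, -52) + 7753 = 0 + 7753 = 7753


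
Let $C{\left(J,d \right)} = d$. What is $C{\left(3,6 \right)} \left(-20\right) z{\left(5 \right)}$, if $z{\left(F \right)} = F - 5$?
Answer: $0$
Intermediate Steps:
$z{\left(F \right)} = -5 + F$ ($z{\left(F \right)} = F - 5 = -5 + F$)
$C{\left(3,6 \right)} \left(-20\right) z{\left(5 \right)} = 6 \left(-20\right) \left(-5 + 5\right) = \left(-120\right) 0 = 0$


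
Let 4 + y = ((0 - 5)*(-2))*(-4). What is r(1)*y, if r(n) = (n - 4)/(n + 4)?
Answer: 132/5 ≈ 26.400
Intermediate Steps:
r(n) = (-4 + n)/(4 + n)
y = -44 (y = -4 + ((0 - 5)*(-2))*(-4) = -4 - 5*(-2)*(-4) = -4 + 10*(-4) = -4 - 40 = -44)
r(1)*y = ((-4 + 1)/(4 + 1))*(-44) = (-3/5)*(-44) = ((⅕)*(-3))*(-44) = -⅗*(-44) = 132/5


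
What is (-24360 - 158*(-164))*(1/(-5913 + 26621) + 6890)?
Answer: 55359110948/5177 ≈ 1.0693e+7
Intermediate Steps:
(-24360 - 158*(-164))*(1/(-5913 + 26621) + 6890) = (-24360 + 25912)*(1/20708 + 6890) = 1552*(1/20708 + 6890) = 1552*(142678121/20708) = 55359110948/5177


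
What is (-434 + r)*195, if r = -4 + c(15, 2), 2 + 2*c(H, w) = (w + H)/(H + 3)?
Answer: -1026155/12 ≈ -85513.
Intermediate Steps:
c(H, w) = -1 + (H + w)/(2*(3 + H)) (c(H, w) = -1 + ((w + H)/(H + 3))/2 = -1 + ((H + w)/(3 + H))/2 = -1 + (H + w)/(2*(3 + H)))
r = -163/36 (r = -4 + (-6 + 2 - 1*15)/(2*(3 + 15)) = -4 + (½)*(-6 + 2 - 15)/18 = -4 + (½)*(1/18)*(-19) = -4 - 19/36 = -163/36 ≈ -4.5278)
(-434 + r)*195 = (-434 - 163/36)*195 = -15787/36*195 = -1026155/12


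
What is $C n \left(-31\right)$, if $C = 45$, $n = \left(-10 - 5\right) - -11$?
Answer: $5580$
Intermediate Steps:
$n = -4$ ($n = -15 + 11 = -4$)
$C n \left(-31\right) = 45 \left(-4\right) \left(-31\right) = \left(-180\right) \left(-31\right) = 5580$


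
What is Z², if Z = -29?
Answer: 841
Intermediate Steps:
Z² = (-29)² = 841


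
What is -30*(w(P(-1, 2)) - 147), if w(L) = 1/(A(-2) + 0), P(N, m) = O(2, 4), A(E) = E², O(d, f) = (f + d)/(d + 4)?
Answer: 8805/2 ≈ 4402.5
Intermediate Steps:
O(d, f) = (d + f)/(4 + d)
P(N, m) = 1 (P(N, m) = (2 + 4)/(4 + 2) = 6/6 = (⅙)*6 = 1)
w(L) = ¼ (w(L) = 1/((-2)² + 0) = 1/(4 + 0) = 1/4 = ¼)
-30*(w(P(-1, 2)) - 147) = -30*(¼ - 147) = -30*(-587/4) = 8805/2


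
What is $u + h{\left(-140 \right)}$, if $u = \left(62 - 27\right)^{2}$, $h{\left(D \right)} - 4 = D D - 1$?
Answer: $20828$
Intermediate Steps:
$h{\left(D \right)} = 3 + D^{2}$ ($h{\left(D \right)} = 4 + \left(D D - 1\right) = 4 + \left(D^{2} - 1\right) = 4 + \left(-1 + D^{2}\right) = 3 + D^{2}$)
$u = 1225$ ($u = 35^{2} = 1225$)
$u + h{\left(-140 \right)} = 1225 + \left(3 + \left(-140\right)^{2}\right) = 1225 + \left(3 + 19600\right) = 1225 + 19603 = 20828$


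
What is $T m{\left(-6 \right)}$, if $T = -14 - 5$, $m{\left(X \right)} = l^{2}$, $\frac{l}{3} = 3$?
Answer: $-1539$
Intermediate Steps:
$l = 9$ ($l = 3 \cdot 3 = 9$)
$m{\left(X \right)} = 81$ ($m{\left(X \right)} = 9^{2} = 81$)
$T = -19$ ($T = -14 - 5 = -19$)
$T m{\left(-6 \right)} = \left(-19\right) 81 = -1539$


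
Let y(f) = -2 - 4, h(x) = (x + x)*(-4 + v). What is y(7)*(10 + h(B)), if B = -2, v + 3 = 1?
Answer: -204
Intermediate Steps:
v = -2 (v = -3 + 1 = -2)
h(x) = -12*x (h(x) = (x + x)*(-4 - 2) = (2*x)*(-6) = -12*x)
y(f) = -6
y(7)*(10 + h(B)) = -6*(10 - 12*(-2)) = -6*(10 + 24) = -6*34 = -204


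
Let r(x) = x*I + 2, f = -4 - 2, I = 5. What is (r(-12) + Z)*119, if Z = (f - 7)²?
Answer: 13209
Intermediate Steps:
f = -6
Z = 169 (Z = (-6 - 7)² = (-13)² = 169)
r(x) = 2 + 5*x (r(x) = x*5 + 2 = 5*x + 2 = 2 + 5*x)
(r(-12) + Z)*119 = ((2 + 5*(-12)) + 169)*119 = ((2 - 60) + 169)*119 = (-58 + 169)*119 = 111*119 = 13209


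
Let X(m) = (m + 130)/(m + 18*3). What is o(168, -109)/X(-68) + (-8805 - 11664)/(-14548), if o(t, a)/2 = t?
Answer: -33582357/450988 ≈ -74.464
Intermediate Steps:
o(t, a) = 2*t
X(m) = (130 + m)/(54 + m) (X(m) = (130 + m)/(m + 54) = (130 + m)/(54 + m))
o(168, -109)/X(-68) + (-8805 - 11664)/(-14548) = (2*168)/(((130 - 68)/(54 - 68))) + (-8805 - 11664)/(-14548) = 336/((62/(-14))) - 20469*(-1/14548) = 336/((-1/14*62)) + 20469/14548 = 336/(-31/7) + 20469/14548 = 336*(-7/31) + 20469/14548 = -2352/31 + 20469/14548 = -33582357/450988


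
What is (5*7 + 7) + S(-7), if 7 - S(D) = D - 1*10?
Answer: 66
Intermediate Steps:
S(D) = 17 - D (S(D) = 7 - (D - 1*10) = 7 - (D - 10) = 7 - (-10 + D) = 7 + (10 - D) = 17 - D)
(5*7 + 7) + S(-7) = (5*7 + 7) + (17 - 1*(-7)) = (35 + 7) + (17 + 7) = 42 + 24 = 66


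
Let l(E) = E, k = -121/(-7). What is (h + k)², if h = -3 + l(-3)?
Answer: 6241/49 ≈ 127.37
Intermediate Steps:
k = 121/7 (k = -121*(-⅐) = 121/7 ≈ 17.286)
h = -6 (h = -3 - 3 = -6)
(h + k)² = (-6 + 121/7)² = (79/7)² = 6241/49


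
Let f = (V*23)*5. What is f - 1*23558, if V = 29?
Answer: -20223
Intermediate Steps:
f = 3335 (f = (29*23)*5 = 667*5 = 3335)
f - 1*23558 = 3335 - 1*23558 = 3335 - 23558 = -20223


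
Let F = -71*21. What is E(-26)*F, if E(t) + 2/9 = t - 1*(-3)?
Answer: 103873/3 ≈ 34624.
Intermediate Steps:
F = -1491
E(t) = 25/9 + t (E(t) = -2/9 + (t - 1*(-3)) = -2/9 + (t + 3) = -2/9 + (3 + t) = 25/9 + t)
E(-26)*F = (25/9 - 26)*(-1491) = -209/9*(-1491) = 103873/3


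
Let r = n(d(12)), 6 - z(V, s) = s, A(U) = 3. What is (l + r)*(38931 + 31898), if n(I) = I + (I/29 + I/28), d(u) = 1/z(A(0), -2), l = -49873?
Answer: -22946764291231/6496 ≈ -3.5324e+9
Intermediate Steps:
z(V, s) = 6 - s
d(u) = ⅛ (d(u) = 1/(6 - 1*(-2)) = 1/(6 + 2) = 1/8 = ⅛)
n(I) = 869*I/812 (n(I) = I + (I*(1/29) + I*(1/28)) = I + (I/29 + I/28) = I + 57*I/812 = 869*I/812)
r = 869/6496 (r = (869/812)*(⅛) = 869/6496 ≈ 0.13377)
(l + r)*(38931 + 31898) = (-49873 + 869/6496)*(38931 + 31898) = -323974139/6496*70829 = -22946764291231/6496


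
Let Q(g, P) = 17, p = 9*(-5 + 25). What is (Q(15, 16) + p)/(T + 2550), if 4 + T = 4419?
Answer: 197/6965 ≈ 0.028284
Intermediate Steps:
T = 4415 (T = -4 + 4419 = 4415)
p = 180 (p = 9*20 = 180)
(Q(15, 16) + p)/(T + 2550) = (17 + 180)/(4415 + 2550) = 197/6965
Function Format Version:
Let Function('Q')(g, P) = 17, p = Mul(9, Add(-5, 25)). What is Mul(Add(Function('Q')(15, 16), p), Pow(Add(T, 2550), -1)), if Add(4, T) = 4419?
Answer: Rational(197, 6965) ≈ 0.028284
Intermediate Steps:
T = 4415 (T = Add(-4, 4419) = 4415)
p = 180 (p = Mul(9, 20) = 180)
Mul(Add(Function('Q')(15, 16), p), Pow(Add(T, 2550), -1)) = Mul(Add(17, 180), Pow(Add(4415, 2550), -1)) = Mul(197, Pow(6965, -1)) = Mul(197, Rational(1, 6965)) = Rational(197, 6965)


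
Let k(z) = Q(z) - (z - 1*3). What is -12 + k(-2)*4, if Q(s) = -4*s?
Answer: 40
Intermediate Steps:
k(z) = 3 - 5*z (k(z) = -4*z - (z - 1*3) = -4*z - (z - 3) = -4*z - (-3 + z) = -4*z + (3 - z) = 3 - 5*z)
-12 + k(-2)*4 = -12 + (3 - 5*(-2))*4 = -12 + (3 + 10)*4 = -12 + 13*4 = -12 + 52 = 40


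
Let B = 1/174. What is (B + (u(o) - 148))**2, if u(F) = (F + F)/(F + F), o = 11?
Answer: 654182929/30276 ≈ 21607.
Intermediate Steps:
u(F) = 1 (u(F) = (2*F)/((2*F)) = (2*F)*(1/(2*F)) = 1)
B = 1/174 ≈ 0.0057471
(B + (u(o) - 148))**2 = (1/174 + (1 - 148))**2 = (1/174 - 147)**2 = (-25577/174)**2 = 654182929/30276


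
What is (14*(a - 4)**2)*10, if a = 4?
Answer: 0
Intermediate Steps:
(14*(a - 4)**2)*10 = (14*(4 - 4)**2)*10 = (14*0**2)*10 = (14*0)*10 = 0*10 = 0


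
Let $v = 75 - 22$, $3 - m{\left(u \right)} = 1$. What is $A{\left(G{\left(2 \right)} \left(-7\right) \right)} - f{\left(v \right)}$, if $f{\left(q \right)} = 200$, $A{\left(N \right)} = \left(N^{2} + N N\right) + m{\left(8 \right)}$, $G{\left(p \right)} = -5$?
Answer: $2252$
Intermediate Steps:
$m{\left(u \right)} = 2$ ($m{\left(u \right)} = 3 - 1 = 2$)
$v = 53$ ($v = 75 - 22 = 53$)
$A{\left(N \right)} = 2 + 2 N^{2}$ ($A{\left(N \right)} = \left(N^{2} + N N\right) + 2 = \left(N^{2} + N^{2}\right) + 2 = 2 N^{2} + 2 = 2 + 2 N^{2}$)
$A{\left(G{\left(2 \right)} \left(-7\right) \right)} - f{\left(v \right)} = \left(2 + 2 \left(\left(-5\right) \left(-7\right)\right)^{2}\right) - 200 = \left(2 + 2 \cdot 35^{2}\right) - 200 = \left(2 + 2 \cdot 1225\right) - 200 = \left(2 + 2450\right) - 200 = 2452 - 200 = 2252$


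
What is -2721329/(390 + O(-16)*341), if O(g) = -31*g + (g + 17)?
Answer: -2721329/169867 ≈ -16.020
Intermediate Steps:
O(g) = 17 - 30*g (O(g) = -31*g + (17 + g) = 17 - 30*g)
-2721329/(390 + O(-16)*341) = -2721329/(390 + (17 - 30*(-16))*341) = -2721329/(390 + (17 + 480)*341) = -2721329/(390 + 497*341) = -2721329/(390 + 169477) = -2721329/169867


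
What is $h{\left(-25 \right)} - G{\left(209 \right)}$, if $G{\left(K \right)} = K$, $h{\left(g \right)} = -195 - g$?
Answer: $-379$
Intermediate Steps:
$h{\left(-25 \right)} - G{\left(209 \right)} = \left(-195 - -25\right) - 209 = \left(-195 + 25\right) - 209 = -170 - 209 = -379$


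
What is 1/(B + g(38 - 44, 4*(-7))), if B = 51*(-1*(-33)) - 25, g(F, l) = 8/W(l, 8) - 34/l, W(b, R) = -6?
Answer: 42/69631 ≈ 0.00060318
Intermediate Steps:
g(F, l) = -4/3 - 34/l (g(F, l) = 8/(-6) - 34/l = 8*(-⅙) - 34/l = -4/3 - 34/l)
B = 1658 (B = 51*33 - 25 = 1683 - 25 = 1658)
1/(B + g(38 - 44, 4*(-7))) = 1/(1658 + (-4/3 - 34/(4*(-7)))) = 1/(1658 + (-4/3 - 34/(-28))) = 1/(1658 + (-4/3 - 34*(-1/28))) = 1/(1658 + (-4/3 + 17/14)) = 1/(1658 - 5/42) = 1/(69631/42) = 42/69631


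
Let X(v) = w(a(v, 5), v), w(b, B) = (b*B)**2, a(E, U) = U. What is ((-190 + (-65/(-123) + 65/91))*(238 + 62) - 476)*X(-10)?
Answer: -40971530000/287 ≈ -1.4276e+8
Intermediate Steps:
w(b, B) = B**2*b**2 (w(b, B) = (B*b)**2 = B**2*b**2)
X(v) = 25*v**2 (X(v) = v**2*5**2 = v**2*25 = 25*v**2)
((-190 + (-65/(-123) + 65/91))*(238 + 62) - 476)*X(-10) = ((-190 + (-65/(-123) + 65/91))*(238 + 62) - 476)*(25*(-10)**2) = ((-190 + (-65*(-1/123) + 65*(1/91)))*300 - 476)*(25*100) = ((-190 + (65/123 + 5/7))*300 - 476)*2500 = ((-190 + 1070/861)*300 - 476)*2500 = (-162520/861*300 - 476)*2500 = (-16252000/287 - 476)*2500 = -16388612/287*2500 = -40971530000/287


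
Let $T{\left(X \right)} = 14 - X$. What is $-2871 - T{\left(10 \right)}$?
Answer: $-2875$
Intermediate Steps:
$-2871 - T{\left(10 \right)} = -2871 - \left(14 - 10\right) = -2871 - 4 = -2875$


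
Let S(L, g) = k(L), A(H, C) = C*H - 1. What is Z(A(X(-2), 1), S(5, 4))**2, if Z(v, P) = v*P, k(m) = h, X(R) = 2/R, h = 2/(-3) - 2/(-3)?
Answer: 0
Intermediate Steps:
h = 0 (h = 2*(-1/3) - 2*(-1/3) = -2/3 + 2/3 = 0)
k(m) = 0
A(H, C) = -1 + C*H
S(L, g) = 0
Z(v, P) = P*v
Z(A(X(-2), 1), S(5, 4))**2 = (0*(-1 + 1*(2/(-2))))**2 = (0*(-1 + 1*(2*(-1/2))))**2 = (0*(-1 + 1*(-1)))**2 = (0*(-1 - 1))**2 = (0*(-2))**2 = 0**2 = 0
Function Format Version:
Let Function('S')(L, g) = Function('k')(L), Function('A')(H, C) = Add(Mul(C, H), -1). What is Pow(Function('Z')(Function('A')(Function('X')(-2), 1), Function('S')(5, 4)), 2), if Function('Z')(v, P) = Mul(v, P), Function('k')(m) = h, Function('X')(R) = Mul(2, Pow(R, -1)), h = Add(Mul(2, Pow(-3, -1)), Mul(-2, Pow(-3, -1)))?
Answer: 0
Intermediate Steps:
h = 0 (h = Add(Mul(2, Rational(-1, 3)), Mul(-2, Rational(-1, 3))) = Add(Rational(-2, 3), Rational(2, 3)) = 0)
Function('k')(m) = 0
Function('A')(H, C) = Add(-1, Mul(C, H))
Function('S')(L, g) = 0
Function('Z')(v, P) = Mul(P, v)
Pow(Function('Z')(Function('A')(Function('X')(-2), 1), Function('S')(5, 4)), 2) = Pow(Mul(0, Add(-1, Mul(1, Mul(2, Pow(-2, -1))))), 2) = Pow(Mul(0, Add(-1, Mul(1, Mul(2, Rational(-1, 2))))), 2) = Pow(Mul(0, Add(-1, Mul(1, -1))), 2) = Pow(Mul(0, Add(-1, -1)), 2) = Pow(Mul(0, -2), 2) = Pow(0, 2) = 0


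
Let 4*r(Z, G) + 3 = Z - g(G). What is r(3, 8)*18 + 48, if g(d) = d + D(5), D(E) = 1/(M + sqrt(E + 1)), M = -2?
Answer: 15/2 - 9*sqrt(6)/4 ≈ 1.9886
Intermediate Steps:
D(E) = 1/(-2 + sqrt(1 + E)) (D(E) = 1/(-2 + sqrt(E + 1)) = 1/(-2 + sqrt(1 + E)))
g(d) = d + 1/(-2 + sqrt(6)) (g(d) = d + 1/(-2 + sqrt(1 + 5)) = d + 1/(-2 + sqrt(6)))
r(Z, G) = -1 - G/4 - sqrt(6)/8 + Z/4 (r(Z, G) = -3/4 + (Z - (1 + G + sqrt(6)/2))/4 = -3/4 + (Z + (-1 - G - sqrt(6)/2))/4 = -3/4 + (-1 + Z - G - sqrt(6)/2)/4 = -3/4 + (-1/4 - G/4 - sqrt(6)/8 + Z/4) = -1 - G/4 - sqrt(6)/8 + Z/4)
r(3, 8)*18 + 48 = (-1 - 1/4*8 - sqrt(6)/8 + (1/4)*3)*18 + 48 = (-1 - 2 - sqrt(6)/8 + 3/4)*18 + 48 = (-9/4 - sqrt(6)/8)*18 + 48 = (-81/2 - 9*sqrt(6)/4) + 48 = 15/2 - 9*sqrt(6)/4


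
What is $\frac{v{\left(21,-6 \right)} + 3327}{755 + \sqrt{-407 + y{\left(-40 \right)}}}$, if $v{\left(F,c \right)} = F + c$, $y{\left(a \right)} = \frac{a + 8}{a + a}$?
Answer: $\frac{6308025}{1426079} - \frac{1671 i \sqrt{10165}}{1426079} \approx 4.4233 - 0.11814 i$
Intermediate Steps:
$y{\left(a \right)} = \frac{8 + a}{2 a}$
$\frac{v{\left(21,-6 \right)} + 3327}{755 + \sqrt{-407 + y{\left(-40 \right)}}} = \frac{\left(21 - 6\right) + 3327}{755 + \sqrt{-407 + \frac{8 - 40}{2 \left(-40\right)}}} = \frac{15 + 3327}{755 + \sqrt{-407 + \frac{1}{2} \left(- \frac{1}{40}\right) \left(-32\right)}} = \frac{3342}{755 + \sqrt{-407 + \frac{2}{5}}} = \frac{3342}{755 + \sqrt{- \frac{2033}{5}}} = \frac{3342}{755 + \frac{i \sqrt{10165}}{5}}$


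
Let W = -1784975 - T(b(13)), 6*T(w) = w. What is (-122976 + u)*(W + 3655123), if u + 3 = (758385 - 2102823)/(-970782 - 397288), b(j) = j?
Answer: -31463807786188675/136807 ≈ -2.2999e+11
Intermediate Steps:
T(w) = w/6
u = -1379886/684035 (u = -3 + (758385 - 2102823)/(-970782 - 397288) = -3 - 1344438/(-1368070) = -3 - 1344438*(-1/1368070) = -3 + 672219/684035 = -1379886/684035 ≈ -2.0173)
W = -10709863/6 (W = -1784975 - 13/6 = -10709863/6 ≈ -1.7850e+6)
(-122976 + u)*(W + 3655123) = (-122976 - 1379886/684035)*(-10709863/6 + 3655123) = -84121268046/684035*11220875/6 = -31463807786188675/136807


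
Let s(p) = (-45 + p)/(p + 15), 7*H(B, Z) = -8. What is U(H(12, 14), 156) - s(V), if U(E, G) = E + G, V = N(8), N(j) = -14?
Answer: 1497/7 ≈ 213.86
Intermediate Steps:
V = -14
H(B, Z) = -8/7 (H(B, Z) = (⅐)*(-8) = -8/7)
s(p) = (-45 + p)/(15 + p)
U(H(12, 14), 156) - s(V) = (-8/7 + 156) - (-45 - 14)/(15 - 14) = 1084/7 - (-59)/1 = 1084/7 - (-59) = 1084/7 - 1*(-59) = 1084/7 + 59 = 1497/7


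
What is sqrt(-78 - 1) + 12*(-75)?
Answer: -900 + I*sqrt(79) ≈ -900.0 + 8.8882*I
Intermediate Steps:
sqrt(-78 - 1) + 12*(-75) = sqrt(-79) - 900 = I*sqrt(79) - 900 = -900 + I*sqrt(79)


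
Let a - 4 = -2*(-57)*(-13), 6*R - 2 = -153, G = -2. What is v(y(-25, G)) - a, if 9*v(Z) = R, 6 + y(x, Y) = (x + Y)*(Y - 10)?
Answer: 79661/54 ≈ 1475.2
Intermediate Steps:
y(x, Y) = -6 + (-10 + Y)*(Y + x) (y(x, Y) = -6 + (x + Y)*(Y - 10) = -6 + (Y + x)*(-10 + Y) = -6 + (-10 + Y)*(Y + x))
R = -151/6 (R = ⅓ + (⅙)*(-153) = ⅓ - 51/2 = -151/6 ≈ -25.167)
v(Z) = -151/54 (v(Z) = (⅑)*(-151/6) = -151/54)
a = -1478 (a = 4 - 2*(-57)*(-13) = 4 + 114*(-13) = 4 - 1482 = -1478)
v(y(-25, G)) - a = -151/54 - 1*(-1478) = -151/54 + 1478 = 79661/54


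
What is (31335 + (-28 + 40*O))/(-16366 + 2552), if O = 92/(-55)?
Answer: -343641/151954 ≈ -2.2615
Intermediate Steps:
O = -92/55 (O = 92*(-1/55) = -92/55 ≈ -1.6727)
(31335 + (-28 + 40*O))/(-16366 + 2552) = (31335 + (-28 + 40*(-92/55)))/(-16366 + 2552) = (31335 + (-28 - 736/11))/(-13814) = (31335 - 1044/11)*(-1/13814) = (343641/11)*(-1/13814) = -343641/151954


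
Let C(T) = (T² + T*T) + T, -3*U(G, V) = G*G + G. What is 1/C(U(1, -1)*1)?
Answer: 9/2 ≈ 4.5000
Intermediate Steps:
U(G, V) = -G/3 - G²/3 (U(G, V) = -(G*G + G)/3 = -(G² + G)/3 = -(G + G²)/3 = -G/3 - G²/3)
C(T) = T + 2*T² (C(T) = (T² + T²) + T = 2*T² + T = T + 2*T²)
1/C(U(1, -1)*1) = 1/((-⅓*1*(1 + 1)*1)*(1 + 2*(-⅓*1*(1 + 1)*1))) = 1/((-⅓*1*2*1)*(1 + 2*(-⅓*1*2*1))) = 1/((-⅔*1)*(1 + 2*(-⅔*1))) = 1/(-2*(1 + 2*(-⅔))/3) = 1/(-2*(1 - 4/3)/3) = 1/(-⅔*(-⅓)) = 1/(2/9) = 9/2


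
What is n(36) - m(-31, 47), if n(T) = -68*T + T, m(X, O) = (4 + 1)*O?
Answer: -2647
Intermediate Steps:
m(X, O) = 5*O
n(T) = -67*T
n(36) - m(-31, 47) = -67*36 - 5*47 = -2412 - 1*235 = -2412 - 235 = -2647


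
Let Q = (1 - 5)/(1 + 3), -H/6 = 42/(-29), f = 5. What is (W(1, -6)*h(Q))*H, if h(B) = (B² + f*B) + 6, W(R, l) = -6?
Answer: -3024/29 ≈ -104.28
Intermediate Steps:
H = 252/29 (H = -252/(-29) = -252*(-1)/29 = -6*(-42/29) = 252/29 ≈ 8.6897)
Q = -1 (Q = -4/4 = -4*¼ = -1)
h(B) = 6 + B² + 5*B (h(B) = (B² + 5*B) + 6 = 6 + B² + 5*B)
(W(1, -6)*h(Q))*H = -6*(6 + (-1)² + 5*(-1))*(252/29) = -6*(6 + 1 - 5)*(252/29) = -6*2*(252/29) = -12*252/29 = -3024/29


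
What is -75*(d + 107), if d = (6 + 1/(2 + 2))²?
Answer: -175275/16 ≈ -10955.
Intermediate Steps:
d = 625/16 (d = (6 + 1/4)² = (6 + ¼)² = (25/4)² = 625/16 ≈ 39.063)
-75*(d + 107) = -75*(625/16 + 107) = -75*2337/16 = -175275/16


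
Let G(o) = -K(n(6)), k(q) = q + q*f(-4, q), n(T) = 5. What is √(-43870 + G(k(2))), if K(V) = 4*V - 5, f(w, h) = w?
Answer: I*√43885 ≈ 209.49*I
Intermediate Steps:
K(V) = -5 + 4*V
k(q) = -3*q (k(q) = q + q*(-4) = q - 4*q = -3*q)
G(o) = -15 (G(o) = -(-5 + 4*5) = -(-5 + 20) = -1*15 = -15)
√(-43870 + G(k(2))) = √(-43870 - 15) = √(-43885) = I*√43885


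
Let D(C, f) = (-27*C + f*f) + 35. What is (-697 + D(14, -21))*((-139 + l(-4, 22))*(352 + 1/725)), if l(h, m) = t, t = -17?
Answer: 23847002244/725 ≈ 3.2892e+7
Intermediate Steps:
l(h, m) = -17
D(C, f) = 35 + f² - 27*C (D(C, f) = (-27*C + f²) + 35 = (f² - 27*C) + 35 = 35 + f² - 27*C)
(-697 + D(14, -21))*((-139 + l(-4, 22))*(352 + 1/725)) = (-697 + (35 + (-21)² - 27*14))*((-139 - 17)*(352 + 1/725)) = (-697 + (35 + 441 - 378))*(-156*(352 + 1/725)) = (-697 + 98)*(-156*255201/725) = -599*(-39811356/725) = 23847002244/725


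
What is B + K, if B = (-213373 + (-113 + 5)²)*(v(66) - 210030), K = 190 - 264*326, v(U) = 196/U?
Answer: 1398020460586/33 ≈ 4.2364e+10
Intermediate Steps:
K = -85874 (K = 190 - 86064 = -85874)
B = 1398023294428/33 (B = (-213373 + (-113 + 5)²)*(196/66 - 210030) = (-213373 + (-108)²)*(196*(1/66) - 210030) = (-213373 + 11664)*(98/33 - 210030) = -201709*(-6930892/33) = 1398023294428/33 ≈ 4.2364e+10)
B + K = 1398023294428/33 - 85874 = 1398020460586/33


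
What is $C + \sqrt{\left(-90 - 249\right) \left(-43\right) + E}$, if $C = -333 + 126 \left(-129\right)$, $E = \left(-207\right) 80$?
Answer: $-16587 + i \sqrt{1983} \approx -16587.0 + 44.531 i$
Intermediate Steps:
$E = -16560$
$C = -16587$ ($C = -333 - 16254 = -16587$)
$C + \sqrt{\left(-90 - 249\right) \left(-43\right) + E} = -16587 + \sqrt{\left(-90 - 249\right) \left(-43\right) - 16560} = -16587 + \sqrt{\left(-339\right) \left(-43\right) - 16560} = -16587 + \sqrt{14577 - 16560} = -16587 + \sqrt{-1983} = -16587 + i \sqrt{1983}$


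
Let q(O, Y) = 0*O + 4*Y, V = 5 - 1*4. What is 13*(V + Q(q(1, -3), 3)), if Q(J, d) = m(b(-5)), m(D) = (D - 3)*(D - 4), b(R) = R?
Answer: 949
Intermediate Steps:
V = 1 (V = 5 - 4 = 1)
q(O, Y) = 4*Y (q(O, Y) = 0 + 4*Y = 4*Y)
m(D) = (-4 + D)*(-3 + D) (m(D) = (-3 + D)*(-4 + D) = (-4 + D)*(-3 + D))
Q(J, d) = 72 (Q(J, d) = 12 + (-5)**2 - 7*(-5) = 12 + 25 + 35 = 72)
13*(V + Q(q(1, -3), 3)) = 13*(1 + 72) = 13*73 = 949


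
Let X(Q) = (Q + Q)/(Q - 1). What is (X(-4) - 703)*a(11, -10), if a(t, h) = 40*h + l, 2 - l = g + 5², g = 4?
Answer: 1497489/5 ≈ 2.9950e+5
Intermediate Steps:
l = -27 (l = 2 - (4 + 5²) = 2 - (4 + 25) = 2 - 1*29 = 2 - 29 = -27)
X(Q) = 2*Q/(-1 + Q) (X(Q) = (2*Q)/(-1 + Q) = 2*Q/(-1 + Q))
a(t, h) = -27 + 40*h (a(t, h) = 40*h - 27 = -27 + 40*h)
(X(-4) - 703)*a(11, -10) = (2*(-4)/(-1 - 4) - 703)*(-27 + 40*(-10)) = (2*(-4)/(-5) - 703)*(-27 - 400) = (2*(-4)*(-⅕) - 703)*(-427) = (8/5 - 703)*(-427) = -3507/5*(-427) = 1497489/5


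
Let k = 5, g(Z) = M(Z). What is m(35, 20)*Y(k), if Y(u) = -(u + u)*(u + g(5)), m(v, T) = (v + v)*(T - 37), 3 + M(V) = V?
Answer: 83300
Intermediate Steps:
M(V) = -3 + V
g(Z) = -3 + Z
m(v, T) = 2*v*(-37 + T) (m(v, T) = (2*v)*(-37 + T) = 2*v*(-37 + T))
Y(u) = -2*u*(2 + u) (Y(u) = -(u + u)*(u + (-3 + 5)) = -2*u*(u + 2) = -2*u*(2 + u))
m(35, 20)*Y(k) = (2*35*(-37 + 20))*(-2*5*(2 + 5)) = (2*35*(-17))*(-2*5*7) = -1190*(-70) = 83300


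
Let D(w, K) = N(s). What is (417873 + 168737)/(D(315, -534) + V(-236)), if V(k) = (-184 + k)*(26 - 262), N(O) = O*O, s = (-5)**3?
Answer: 117322/22949 ≈ 5.1123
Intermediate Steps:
s = -125
N(O) = O**2
D(w, K) = 15625 (D(w, K) = (-125)**2 = 15625)
V(k) = 43424 - 236*k (V(k) = (-184 + k)*(-236) = 43424 - 236*k)
(417873 + 168737)/(D(315, -534) + V(-236)) = (417873 + 168737)/(15625 + (43424 - 236*(-236))) = 586610/(15625 + (43424 + 55696)) = 586610/(15625 + 99120) = 586610/114745 = 586610*(1/114745) = 117322/22949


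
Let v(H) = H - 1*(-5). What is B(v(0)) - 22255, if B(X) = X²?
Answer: -22230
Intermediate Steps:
v(H) = 5 + H (v(H) = H + 5 = 5 + H)
B(v(0)) - 22255 = (5 + 0)² - 22255 = 5² - 22255 = 25 - 22255 = -22230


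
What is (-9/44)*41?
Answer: -369/44 ≈ -8.3864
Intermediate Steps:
(-9/44)*41 = ((1/44)*(-9))*41 = -9/44*41 = -369/44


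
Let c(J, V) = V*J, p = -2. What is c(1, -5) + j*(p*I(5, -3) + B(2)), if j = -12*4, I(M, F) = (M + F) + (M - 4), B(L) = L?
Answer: 187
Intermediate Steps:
c(J, V) = J*V
I(M, F) = -4 + F + 2*M (I(M, F) = (F + M) + (-4 + M) = -4 + F + 2*M)
j = -48
c(1, -5) + j*(p*I(5, -3) + B(2)) = 1*(-5) - 48*(-2*(-4 - 3 + 2*5) + 2) = -5 - 48*(-2*(-4 - 3 + 10) + 2) = -5 - 48*(-2*3 + 2) = -5 - 48*(-6 + 2) = -5 - 48*(-4) = -5 + 192 = 187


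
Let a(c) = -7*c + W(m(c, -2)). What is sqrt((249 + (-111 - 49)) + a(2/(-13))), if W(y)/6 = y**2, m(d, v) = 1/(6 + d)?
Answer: sqrt(88099414)/988 ≈ 9.5001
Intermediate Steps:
W(y) = 6*y**2
a(c) = -7*c + 6/(6 + c)**2 (a(c) = -7*c + 6*(1/(6 + c))**2 = -7*c + 6/(6 + c)**2)
sqrt((249 + (-111 - 49)) + a(2/(-13))) = sqrt((249 + (-111 - 49)) + (-14/(-13) + 6/(6 + 2/(-13))**2)) = sqrt((249 - 160) + (-14*(-1)/13 + 6/(6 + 2*(-1/13))**2)) = sqrt(89 + (-7*(-2/13) + 6/(6 - 2/13)**2)) = sqrt(89 + (14/13 + 6/(76/13)**2)) = sqrt(89 + (14/13 + 6*(169/5776))) = sqrt(89 + (14/13 + 507/2888)) = sqrt(89 + 47023/37544) = sqrt(3388439/37544) = sqrt(88099414)/988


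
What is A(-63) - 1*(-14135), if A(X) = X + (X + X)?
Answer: 13946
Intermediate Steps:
A(X) = 3*X (A(X) = X + 2*X = 3*X)
A(-63) - 1*(-14135) = 3*(-63) - 1*(-14135) = -189 + 14135 = 13946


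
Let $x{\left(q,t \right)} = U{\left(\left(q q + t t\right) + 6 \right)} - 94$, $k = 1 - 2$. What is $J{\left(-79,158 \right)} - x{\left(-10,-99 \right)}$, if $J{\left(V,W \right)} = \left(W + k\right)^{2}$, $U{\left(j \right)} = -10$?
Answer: $24753$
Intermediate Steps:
$k = -1$ ($k = 1 - 2 = -1$)
$x{\left(q,t \right)} = -104$ ($x{\left(q,t \right)} = -10 - 94 = -104$)
$J{\left(V,W \right)} = \left(-1 + W\right)^{2}$ ($J{\left(V,W \right)} = \left(W - 1\right)^{2} = \left(-1 + W\right)^{2}$)
$J{\left(-79,158 \right)} - x{\left(-10,-99 \right)} = \left(-1 + 158\right)^{2} - -104 = 157^{2} + 104 = 24649 + 104 = 24753$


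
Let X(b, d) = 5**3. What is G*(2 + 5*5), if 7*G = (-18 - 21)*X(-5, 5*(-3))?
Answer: -131625/7 ≈ -18804.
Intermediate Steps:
X(b, d) = 125
G = -4875/7 (G = ((-18 - 21)*125)/7 = (-39*125)/7 = (1/7)*(-4875) = -4875/7 ≈ -696.43)
G*(2 + 5*5) = -4875*(2 + 5*5)/7 = -4875*(2 + 25)/7 = -4875/7*27 = -131625/7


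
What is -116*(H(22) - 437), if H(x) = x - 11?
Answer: 49416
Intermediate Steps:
H(x) = -11 + x
-116*(H(22) - 437) = -116*((-11 + 22) - 437) = -116*(11 - 437) = -116*(-426) = 49416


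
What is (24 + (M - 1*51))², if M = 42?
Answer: 225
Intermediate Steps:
(24 + (M - 1*51))² = (24 + (42 - 1*51))² = (24 + (42 - 51))² = (24 - 9)² = 15² = 225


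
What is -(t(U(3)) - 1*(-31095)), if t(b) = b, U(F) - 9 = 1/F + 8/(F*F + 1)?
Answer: -466577/15 ≈ -31105.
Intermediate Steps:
U(F) = 9 + 1/F + 8/(1 + F²) (U(F) = 9 + (1/F + 8/(F*F + 1)) = 9 + (1/F + 8/(F² + 1)) = 9 + (1/F + 8/(1 + F²)) = 9 + 1/F + 8/(1 + F²))
-(t(U(3)) - 1*(-31095)) = -((1 + 3² + 9*3³ + 17*3)/(3 + 3³) - 1*(-31095)) = -((1 + 9 + 9*27 + 51)/(3 + 27) + 31095) = -((1 + 9 + 243 + 51)/30 + 31095) = -((1/30)*304 + 31095) = -(152/15 + 31095) = -1*466577/15 = -466577/15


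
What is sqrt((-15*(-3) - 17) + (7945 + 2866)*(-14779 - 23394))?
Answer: 5*I*sqrt(16507531) ≈ 20315.0*I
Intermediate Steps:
sqrt((-15*(-3) - 17) + (7945 + 2866)*(-14779 - 23394)) = sqrt((45 - 17) + 10811*(-38173)) = sqrt(28 - 412688303) = sqrt(-412688275) = 5*I*sqrt(16507531)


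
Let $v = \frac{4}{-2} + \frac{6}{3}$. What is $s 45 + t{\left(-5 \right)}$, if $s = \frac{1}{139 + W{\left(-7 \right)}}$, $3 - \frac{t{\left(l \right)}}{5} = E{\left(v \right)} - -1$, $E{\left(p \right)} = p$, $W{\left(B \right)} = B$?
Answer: $\frac{455}{44} \approx 10.341$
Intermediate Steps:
$v = 0$ ($v = 4 \left(- \frac{1}{2}\right) + 6 \cdot \frac{1}{3} = -2 + 2 = 0$)
$t{\left(l \right)} = 10$ ($t{\left(l \right)} = 15 - 5 \left(0 - -1\right) = 15 - 5 \left(0 + 1\right) = 15 - 5 = 10$)
$s = \frac{1}{132}$ ($s = \frac{1}{139 - 7} = \frac{1}{132} \approx 0.0075758$)
$s 45 + t{\left(-5 \right)} = \frac{1}{132} \cdot 45 + 10 = \frac{15}{44} + 10 = \frac{455}{44}$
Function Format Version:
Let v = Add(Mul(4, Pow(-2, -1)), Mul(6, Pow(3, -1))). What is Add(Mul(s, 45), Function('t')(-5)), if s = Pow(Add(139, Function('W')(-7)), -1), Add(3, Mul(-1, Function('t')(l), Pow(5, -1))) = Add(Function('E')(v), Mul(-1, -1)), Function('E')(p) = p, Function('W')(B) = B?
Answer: Rational(455, 44) ≈ 10.341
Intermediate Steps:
v = 0 (v = Add(Mul(4, Rational(-1, 2)), Mul(6, Rational(1, 3))) = Add(-2, 2) = 0)
Function('t')(l) = 10 (Function('t')(l) = Add(15, Mul(-5, Add(0, Mul(-1, -1)))) = Add(15, Mul(-5, Add(0, 1))) = Add(15, Mul(-5, 1)) = Add(15, -5) = 10)
s = Rational(1, 132) (s = Pow(Add(139, -7), -1) = Pow(132, -1) = Rational(1, 132) ≈ 0.0075758)
Add(Mul(s, 45), Function('t')(-5)) = Add(Mul(Rational(1, 132), 45), 10) = Add(Rational(15, 44), 10) = Rational(455, 44)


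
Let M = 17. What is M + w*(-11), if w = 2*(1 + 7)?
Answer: -159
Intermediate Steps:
w = 16 (w = 2*8 = 16)
M + w*(-11) = 17 + 16*(-11) = 17 - 176 = -159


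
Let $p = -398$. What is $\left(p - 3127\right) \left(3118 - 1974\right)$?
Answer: $-4032600$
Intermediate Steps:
$\left(p - 3127\right) \left(3118 - 1974\right) = \left(-398 - 3127\right) \left(3118 - 1974\right) = \left(-3525\right) 1144 = -4032600$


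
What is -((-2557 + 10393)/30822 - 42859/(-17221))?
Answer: -242657309/88464277 ≈ -2.7430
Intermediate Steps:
-((-2557 + 10393)/30822 - 42859/(-17221)) = -(7836*(1/30822) - 42859*(-1/17221)) = -(1306/5137 + 42859/17221) = -1*242657309/88464277 = -242657309/88464277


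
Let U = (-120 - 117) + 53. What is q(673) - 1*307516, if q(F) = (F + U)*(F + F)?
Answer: 350678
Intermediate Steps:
U = -184 (U = -237 + 53 = -184)
q(F) = 2*F*(-184 + F) (q(F) = (F - 184)*(F + F) = (-184 + F)*(2*F) = 2*F*(-184 + F))
q(673) - 1*307516 = 2*673*(-184 + 673) - 1*307516 = 2*673*489 - 307516 = 658194 - 307516 = 350678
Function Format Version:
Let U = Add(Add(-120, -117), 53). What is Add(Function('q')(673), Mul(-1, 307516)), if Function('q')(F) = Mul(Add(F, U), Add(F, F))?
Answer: 350678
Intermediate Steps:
U = -184 (U = Add(-237, 53) = -184)
Function('q')(F) = Mul(2, F, Add(-184, F)) (Function('q')(F) = Mul(Add(F, -184), Add(F, F)) = Mul(Add(-184, F), Mul(2, F)) = Mul(2, F, Add(-184, F)))
Add(Function('q')(673), Mul(-1, 307516)) = Add(Mul(2, 673, Add(-184, 673)), Mul(-1, 307516)) = Add(Mul(2, 673, 489), -307516) = Add(658194, -307516) = 350678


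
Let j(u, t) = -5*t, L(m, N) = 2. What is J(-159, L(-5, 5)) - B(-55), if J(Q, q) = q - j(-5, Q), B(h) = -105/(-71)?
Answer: -56408/71 ≈ -794.48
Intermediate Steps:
B(h) = 105/71 (B(h) = -105*(-1/71) = 105/71)
J(Q, q) = q + 5*Q (J(Q, q) = q - (-5)*Q = q + 5*Q)
J(-159, L(-5, 5)) - B(-55) = (2 + 5*(-159)) - 1*105/71 = (2 - 795) - 105/71 = -793 - 105/71 = -56408/71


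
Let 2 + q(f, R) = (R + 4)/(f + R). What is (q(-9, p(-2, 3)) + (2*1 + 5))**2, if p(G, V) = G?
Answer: 2809/121 ≈ 23.215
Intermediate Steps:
q(f, R) = -2 + (4 + R)/(R + f) (q(f, R) = -2 + (R + 4)/(f + R) = -2 + (4 + R)/(R + f))
(q(-9, p(-2, 3)) + (2*1 + 5))**2 = ((4 - 1*(-2) - 2*(-9))/(-2 - 9) + (2*1 + 5))**2 = ((4 + 2 + 18)/(-11) + (2 + 5))**2 = (-1/11*24 + 7)**2 = (-24/11 + 7)**2 = (53/11)**2 = 2809/121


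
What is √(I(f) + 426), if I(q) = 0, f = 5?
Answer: √426 ≈ 20.640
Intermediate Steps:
√(I(f) + 426) = √(0 + 426) = √426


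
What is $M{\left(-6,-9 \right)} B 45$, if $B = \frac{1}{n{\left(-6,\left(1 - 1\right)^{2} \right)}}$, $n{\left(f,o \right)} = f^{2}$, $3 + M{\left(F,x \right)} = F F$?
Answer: $\frac{165}{4} \approx 41.25$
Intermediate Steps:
$M{\left(F,x \right)} = -3 + F^{2}$ ($M{\left(F,x \right)} = -3 + F F = -3 + F^{2}$)
$B = \frac{1}{36}$ ($B = \frac{1}{\left(-6\right)^{2}} = \frac{1}{36} \approx 0.027778$)
$M{\left(-6,-9 \right)} B 45 = \left(-3 + \left(-6\right)^{2}\right) \frac{1}{36} \cdot 45 = \left(-3 + 36\right) \frac{1}{36} \cdot 45 = 33 \cdot \frac{1}{36} \cdot 45 = \frac{11}{12} \cdot 45 = \frac{165}{4}$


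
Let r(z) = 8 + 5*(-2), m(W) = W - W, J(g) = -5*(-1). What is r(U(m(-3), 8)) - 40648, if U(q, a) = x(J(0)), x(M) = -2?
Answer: -40650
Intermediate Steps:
J(g) = 5
m(W) = 0
U(q, a) = -2
r(z) = -2 (r(z) = 8 - 10 = -2)
r(U(m(-3), 8)) - 40648 = -2 - 40648 = -40650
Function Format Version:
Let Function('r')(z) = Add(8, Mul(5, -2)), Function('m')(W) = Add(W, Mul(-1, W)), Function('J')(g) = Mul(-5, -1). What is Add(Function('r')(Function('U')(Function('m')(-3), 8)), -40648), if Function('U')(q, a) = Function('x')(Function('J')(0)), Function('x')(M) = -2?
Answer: -40650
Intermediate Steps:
Function('J')(g) = 5
Function('m')(W) = 0
Function('U')(q, a) = -2
Function('r')(z) = -2 (Function('r')(z) = Add(8, -10) = -2)
Add(Function('r')(Function('U')(Function('m')(-3), 8)), -40648) = Add(-2, -40648) = -40650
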